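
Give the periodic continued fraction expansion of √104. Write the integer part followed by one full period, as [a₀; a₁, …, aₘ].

a₀ = ⌊√104⌋ = 10.
With m₀=0, d₀=1 and mₖ₊₁ = dₖaₖ − mₖ, dₖ₊₁ = (n − mₖ₊₁²)/dₖ, aₖ₊₁ = ⌊(a₀+mₖ₊₁)/dₖ₊₁⌋:
  k=1: m=10, d=4, a=5
  k=2: m=10, d=1, a=20
d=1 and a=2a₀=20 at k=2, so the next step gives (m, d) = (10, 4) again — its k=1 value — and the period has length 2.

[10; 5, 20]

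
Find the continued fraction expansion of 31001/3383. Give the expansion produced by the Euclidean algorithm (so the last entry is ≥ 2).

[9; 6, 9, 2, 1, 1, 3, 3]

31001 = 9·3383 + 554
3383 = 6·554 + 59
554 = 9·59 + 23
59 = 2·23 + 13
23 = 1·13 + 10
13 = 1·10 + 3
10 = 3·3 + 1
3 = 3·1 + 0  (stop)
So 31001/3383 = [9; 6, 9, 2, 1, 1, 3, 3].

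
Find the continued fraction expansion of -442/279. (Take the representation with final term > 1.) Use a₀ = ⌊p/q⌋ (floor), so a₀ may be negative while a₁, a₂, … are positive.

-442 = -2*279 + 116
279 = 2*116 + 47
116 = 2*47 + 22
47 = 2*22 + 3
22 = 7*3 + 1
3 = 3*1 + 0  (stop)
So -442/279 = [-2; 2, 2, 2, 7, 3].

[-2; 2, 2, 2, 7, 3]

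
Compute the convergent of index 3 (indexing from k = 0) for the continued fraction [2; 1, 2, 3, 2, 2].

27/10

Using pₖ = aₖpₖ₋₁ + pₖ₋₂, qₖ = aₖqₖ₋₁ + qₖ₋₂ (with p₋₁=1, p₋₂=0, q₋₁=0, q₋₂=1):
  k=0: a=2, p=2, q=1
  k=1: a=1, p=3, q=1
  k=2: a=2, p=8, q=3
  k=3: a=3, p=27, q=10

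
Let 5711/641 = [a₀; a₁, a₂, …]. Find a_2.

5711 = 8·641 + 583   →  a_0 = 8
641 = 1·583 + 58   →  a_1 = 1
583 = 10·58 + 3   →  a_2 = 10

10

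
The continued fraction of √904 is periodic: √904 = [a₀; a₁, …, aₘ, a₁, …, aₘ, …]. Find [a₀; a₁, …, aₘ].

a₀ = ⌊√904⌋ = 30.
With m₀=0, d₀=1 and mₖ₊₁ = dₖaₖ − mₖ, dₖ₊₁ = (n − mₖ₊₁²)/dₖ, aₖ₊₁ = ⌊(a₀+mₖ₊₁)/dₖ₊₁⌋:
  k=1: m=30, d=4, a=15
  k=2: m=30, d=1, a=60
d=1 and a=2a₀=60 at k=2, so the next step gives (m, d) = (30, 4) again — its k=1 value — and the period has length 2.

[30; 15, 60]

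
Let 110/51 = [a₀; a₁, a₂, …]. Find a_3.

1

110 = 2·51 + 8   →  a_0 = 2
51 = 6·8 + 3   →  a_1 = 6
8 = 2·3 + 2   →  a_2 = 2
3 = 1·2 + 1   →  a_3 = 1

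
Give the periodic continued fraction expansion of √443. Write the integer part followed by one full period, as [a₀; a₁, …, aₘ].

[21; 21, 42]

a₀ = ⌊√443⌋ = 21.
With m₀=0, d₀=1 and mₖ₊₁ = dₖaₖ − mₖ, dₖ₊₁ = (n − mₖ₊₁²)/dₖ, aₖ₊₁ = ⌊(a₀+mₖ₊₁)/dₖ₊₁⌋:
  k=1: m=21, d=2, a=21
  k=2: m=21, d=1, a=42
d=1 and a=2a₀=42 at k=2, so the next step gives (m, d) = (21, 2) again — its k=1 value — and the period has length 2.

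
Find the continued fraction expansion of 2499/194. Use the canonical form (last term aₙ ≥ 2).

2499 = 12*194 + 171
194 = 1*171 + 23
171 = 7*23 + 10
23 = 2*10 + 3
10 = 3*3 + 1
3 = 3*1 + 0  (stop)
So 2499/194 = [12; 1, 7, 2, 3, 3].

[12; 1, 7, 2, 3, 3]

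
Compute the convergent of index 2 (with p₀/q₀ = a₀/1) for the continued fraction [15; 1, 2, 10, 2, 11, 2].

Using pₖ = aₖpₖ₋₁ + pₖ₋₂, qₖ = aₖqₖ₋₁ + qₖ₋₂ (with p₋₁=1, p₋₂=0, q₋₁=0, q₋₂=1):
  k=0: a=15, p=15, q=1
  k=1: a=1, p=16, q=1
  k=2: a=2, p=47, q=3

47/3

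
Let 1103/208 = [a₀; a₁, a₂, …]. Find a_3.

1103 = 5·208 + 63   →  a_0 = 5
208 = 3·63 + 19   →  a_1 = 3
63 = 3·19 + 6   →  a_2 = 3
19 = 3·6 + 1   →  a_3 = 3

3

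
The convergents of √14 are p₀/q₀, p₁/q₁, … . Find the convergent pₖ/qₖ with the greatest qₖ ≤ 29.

√14 = [3; 1, 2, 1, 6, …] (period length 4).
Convergents:
  p_0/q_0 = 3/1
  p_1/q_1 = 4/1
  p_2/q_2 = 11/3
  p_3/q_3 = 15/4
  p_4/q_4 = 101/27
  p_5/q_5 = 116/31
q_4 = 27 ≤ 29 < 31 = q_5, so the answer is 101/27.

101/27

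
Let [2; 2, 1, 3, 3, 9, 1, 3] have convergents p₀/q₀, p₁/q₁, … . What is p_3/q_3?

Using pₖ = aₖpₖ₋₁ + pₖ₋₂, qₖ = aₖqₖ₋₁ + qₖ₋₂ (with p₋₁=1, p₋₂=0, q₋₁=0, q₋₂=1):
  k=0: a=2, p=2, q=1
  k=1: a=2, p=5, q=2
  k=2: a=1, p=7, q=3
  k=3: a=3, p=26, q=11

26/11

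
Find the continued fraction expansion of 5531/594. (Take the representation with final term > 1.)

[9; 3, 4, 1, 2, 1, 9]

5531 = 9·594 + 185
594 = 3·185 + 39
185 = 4·39 + 29
39 = 1·29 + 10
29 = 2·10 + 9
10 = 1·9 + 1
9 = 9·1 + 0  (stop)
So 5531/594 = [9; 3, 4, 1, 2, 1, 9].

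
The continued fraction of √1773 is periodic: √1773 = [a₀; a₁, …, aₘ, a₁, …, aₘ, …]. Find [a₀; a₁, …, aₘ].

a₀ = ⌊√1773⌋ = 42.
With m₀=0, d₀=1 and mₖ₊₁ = dₖaₖ − mₖ, dₖ₊₁ = (n − mₖ₊₁²)/dₖ, aₖ₊₁ = ⌊(a₀+mₖ₊₁)/dₖ₊₁⌋:
  k=1: m=42, d=9, a=9
  k=2: m=39, d=28, a=2
  k=3: m=17, d=53, a=1
  k=4: m=36, d=9, a=8
  k=5: m=36, d=53, a=1
  k=6: m=17, d=28, a=2
  k=7: m=39, d=9, a=9
  k=8: m=42, d=1, a=84
d=1 and a=2a₀=84 at k=8, so the next step gives (m, d) = (42, 9) again — its k=1 value — and the period has length 8.

[42; 9, 2, 1, 8, 1, 2, 9, 84]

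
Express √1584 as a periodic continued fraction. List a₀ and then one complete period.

[39; 1, 3, 1, 78]

a₀ = ⌊√1584⌋ = 39.
With m₀=0, d₀=1 and mₖ₊₁ = dₖaₖ − mₖ, dₖ₊₁ = (n − mₖ₊₁²)/dₖ, aₖ₊₁ = ⌊(a₀+mₖ₊₁)/dₖ₊₁⌋:
  k=1: m=39, d=63, a=1
  k=2: m=24, d=16, a=3
  k=3: m=24, d=63, a=1
  k=4: m=39, d=1, a=78
d=1 and a=2a₀=78 at k=4, so the next step gives (m, d) = (39, 63) again — its k=1 value — and the period has length 4.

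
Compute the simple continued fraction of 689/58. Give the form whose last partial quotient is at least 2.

[11; 1, 7, 3, 2]

689 = 11·58 + 51
58 = 1·51 + 7
51 = 7·7 + 2
7 = 3·2 + 1
2 = 2·1 + 0  (stop)
So 689/58 = [11; 1, 7, 3, 2].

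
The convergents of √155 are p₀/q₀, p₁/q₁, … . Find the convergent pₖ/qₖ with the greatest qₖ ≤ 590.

√155 = [12; 2, 4, 2, 24, …] (period length 4).
Convergents:
  p_0/q_0 = 12/1
  p_1/q_1 = 25/2
  p_2/q_2 = 112/9
  p_3/q_3 = 249/20
  p_4/q_4 = 6088/489
  p_5/q_5 = 12425/998
q_4 = 489 ≤ 590 < 998 = q_5, so the answer is 6088/489.

6088/489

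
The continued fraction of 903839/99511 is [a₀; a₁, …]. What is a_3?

903839 = 9·99511 + 8240   →  a_0 = 9
99511 = 12·8240 + 631   →  a_1 = 12
8240 = 13·631 + 37   →  a_2 = 13
631 = 17·37 + 2   →  a_3 = 17

17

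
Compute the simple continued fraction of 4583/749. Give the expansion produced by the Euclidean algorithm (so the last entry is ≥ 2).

4583 = 6×749 + 89
749 = 8×89 + 37
89 = 2×37 + 15
37 = 2×15 + 7
15 = 2×7 + 1
7 = 7×1 + 0  (stop)
So 4583/749 = [6; 8, 2, 2, 2, 7].

[6; 8, 2, 2, 2, 7]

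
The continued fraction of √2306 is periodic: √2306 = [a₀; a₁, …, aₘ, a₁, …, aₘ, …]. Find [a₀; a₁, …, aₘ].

a₀ = ⌊√2306⌋ = 48.
With m₀=0, d₀=1 and mₖ₊₁ = dₖaₖ − mₖ, dₖ₊₁ = (n − mₖ₊₁²)/dₖ, aₖ₊₁ = ⌊(a₀+mₖ₊₁)/dₖ₊₁⌋:
  k=1: m=48, d=2, a=48
  k=2: m=48, d=1, a=96
d=1 and a=2a₀=96 at k=2, so the next step gives (m, d) = (48, 2) again — its k=1 value — and the period has length 2.

[48; 48, 96]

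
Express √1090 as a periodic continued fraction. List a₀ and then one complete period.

a₀ = ⌊√1090⌋ = 33.
With m₀=0, d₀=1 and mₖ₊₁ = dₖaₖ − mₖ, dₖ₊₁ = (n − mₖ₊₁²)/dₖ, aₖ₊₁ = ⌊(a₀+mₖ₊₁)/dₖ₊₁⌋:
  k=1: m=33, d=1, a=66
d=1 and a=2a₀=66 at k=1, so the next step gives (m, d) = (33, 1) again — its k=1 value — and the period has length 1.

[33; 66]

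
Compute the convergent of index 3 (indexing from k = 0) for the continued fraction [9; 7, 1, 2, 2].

Using pₖ = aₖpₖ₋₁ + pₖ₋₂, qₖ = aₖqₖ₋₁ + qₖ₋₂ (with p₋₁=1, p₋₂=0, q₋₁=0, q₋₂=1):
  k=0: a=9, p=9, q=1
  k=1: a=7, p=64, q=7
  k=2: a=1, p=73, q=8
  k=3: a=2, p=210, q=23

210/23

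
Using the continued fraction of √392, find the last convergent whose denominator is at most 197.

3841/194

√392 = [19; 1, 3, 1, 38, …] (period length 4).
Convergents:
  p_0/q_0 = 19/1
  p_1/q_1 = 20/1
  p_2/q_2 = 79/4
  p_3/q_3 = 99/5
  p_4/q_4 = 3841/194
  p_5/q_5 = 3940/199
q_4 = 194 ≤ 197 < 199 = q_5, so the answer is 3841/194.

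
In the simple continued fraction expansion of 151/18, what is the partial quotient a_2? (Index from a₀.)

1

151 = 8·18 + 7   →  a_0 = 8
18 = 2·7 + 4   →  a_1 = 2
7 = 1·4 + 3   →  a_2 = 1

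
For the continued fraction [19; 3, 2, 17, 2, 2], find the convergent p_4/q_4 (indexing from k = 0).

4841/251

Using pₖ = aₖpₖ₋₁ + pₖ₋₂, qₖ = aₖqₖ₋₁ + qₖ₋₂ (with p₋₁=1, p₋₂=0, q₋₁=0, q₋₂=1):
  k=0: a=19, p=19, q=1
  k=1: a=3, p=58, q=3
  k=2: a=2, p=135, q=7
  k=3: a=17, p=2353, q=122
  k=4: a=2, p=4841, q=251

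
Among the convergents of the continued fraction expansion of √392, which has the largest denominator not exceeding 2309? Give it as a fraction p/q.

19601/990

√392 = [19; 1, 3, 1, 38, …] (period length 4).
Convergents:
  p_0/q_0 = 19/1
  p_1/q_1 = 20/1
  p_2/q_2 = 79/4
  p_3/q_3 = 99/5
  p_4/q_4 = 3841/194
  p_5/q_5 = 3940/199
  p_6/q_6 = 15661/791
  p_7/q_7 = 19601/990
  p_8/q_8 = 760499/38411
q_7 = 990 ≤ 2309 < 38411 = q_8, so the answer is 19601/990.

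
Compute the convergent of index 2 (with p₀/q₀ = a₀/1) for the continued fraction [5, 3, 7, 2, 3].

Using pₖ = aₖpₖ₋₁ + pₖ₋₂, qₖ = aₖqₖ₋₁ + qₖ₋₂ (with p₋₁=1, p₋₂=0, q₋₁=0, q₋₂=1):
  k=0: a=5, p=5, q=1
  k=1: a=3, p=16, q=3
  k=2: a=7, p=117, q=22

117/22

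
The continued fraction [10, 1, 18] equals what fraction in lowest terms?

208/19

Using pₖ = aₖpₖ₋₁ + pₖ₋₂ and qₖ = aₖqₖ₋₁ + qₖ₋₂:
  k=0: a=10, p=10, q=1
  k=1: a=1, p=11, q=1
  k=2: a=18, p=208, q=19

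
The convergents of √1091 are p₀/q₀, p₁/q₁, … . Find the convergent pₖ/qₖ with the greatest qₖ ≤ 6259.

√1091 = [33; 33, 66, …] (period length 2).
Convergents:
  p_0/q_0 = 33/1
  p_1/q_1 = 1090/33
  p_2/q_2 = 71973/2179
  p_3/q_3 = 2376199/71940
q_2 = 2179 ≤ 6259 < 71940 = q_3, so the answer is 71973/2179.

71973/2179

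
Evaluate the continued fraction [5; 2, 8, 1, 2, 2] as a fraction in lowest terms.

706/129

Using pₖ = aₖpₖ₋₁ + pₖ₋₂ and qₖ = aₖqₖ₋₁ + qₖ₋₂:
  k=0: a=5, p=5, q=1
  k=1: a=2, p=11, q=2
  k=2: a=8, p=93, q=17
  k=3: a=1, p=104, q=19
  k=4: a=2, p=301, q=55
  k=5: a=2, p=706, q=129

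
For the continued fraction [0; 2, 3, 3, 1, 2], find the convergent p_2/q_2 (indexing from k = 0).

Using pₖ = aₖpₖ₋₁ + pₖ₋₂, qₖ = aₖqₖ₋₁ + qₖ₋₂ (with p₋₁=1, p₋₂=0, q₋₁=0, q₋₂=1):
  k=0: a=0, p=0, q=1
  k=1: a=2, p=1, q=2
  k=2: a=3, p=3, q=7

3/7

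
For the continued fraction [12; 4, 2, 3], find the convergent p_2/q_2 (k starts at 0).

110/9

Using pₖ = aₖpₖ₋₁ + pₖ₋₂, qₖ = aₖqₖ₋₁ + qₖ₋₂ (with p₋₁=1, p₋₂=0, q₋₁=0, q₋₂=1):
  k=0: a=12, p=12, q=1
  k=1: a=4, p=49, q=4
  k=2: a=2, p=110, q=9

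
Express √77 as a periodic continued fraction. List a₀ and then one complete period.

a₀ = ⌊√77⌋ = 8.

[8; 1, 3, 2, 3, 1, 16]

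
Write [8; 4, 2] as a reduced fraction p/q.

74/9

Fold from the inside: start with 2/1.
  4 + 1/2 = 9/2
  8 + 2/9 = 74/9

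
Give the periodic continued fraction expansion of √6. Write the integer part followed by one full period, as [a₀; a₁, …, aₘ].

[2; 2, 4]

a₀ = ⌊√6⌋ = 2.
With m₀=0, d₀=1 and mₖ₊₁ = dₖaₖ − mₖ, dₖ₊₁ = (n − mₖ₊₁²)/dₖ, aₖ₊₁ = ⌊(a₀+mₖ₊₁)/dₖ₊₁⌋:
  k=1: m=2, d=2, a=2
  k=2: m=2, d=1, a=4
d=1 and a=2a₀=4 at k=2, so the next step gives (m, d) = (2, 2) again — its k=1 value — and the period has length 2.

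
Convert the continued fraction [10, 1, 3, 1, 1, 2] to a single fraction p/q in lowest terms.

248/23

Using pₖ = aₖpₖ₋₁ + pₖ₋₂ and qₖ = aₖqₖ₋₁ + qₖ₋₂:
  k=0: a=10, p=10, q=1
  k=1: a=1, p=11, q=1
  k=2: a=3, p=43, q=4
  k=3: a=1, p=54, q=5
  k=4: a=1, p=97, q=9
  k=5: a=2, p=248, q=23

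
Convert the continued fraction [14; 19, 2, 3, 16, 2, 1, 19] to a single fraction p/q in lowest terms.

Fold from the inside: start with 19/1.
  1 + 1/19 = 20/19
  2 + 19/20 = 59/20
  16 + 20/59 = 964/59
  3 + 59/964 = 2951/964
  2 + 964/2951 = 6866/2951
  19 + 2951/6866 = 133405/6866
  14 + 6866/133405 = 1874536/133405

1874536/133405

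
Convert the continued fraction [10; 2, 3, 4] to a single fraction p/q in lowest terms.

313/30

Using pₖ = aₖpₖ₋₁ + pₖ₋₂ and qₖ = aₖqₖ₋₁ + qₖ₋₂:
  k=0: a=10, p=10, q=1
  k=1: a=2, p=21, q=2
  k=2: a=3, p=73, q=7
  k=3: a=4, p=313, q=30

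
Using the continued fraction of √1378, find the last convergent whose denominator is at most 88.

1225/33

√1378 = [37; 8, 4, 4, 8, 74, …] (period length 5).
Convergents:
  p_0/q_0 = 37/1
  p_1/q_1 = 297/8
  p_2/q_2 = 1225/33
  p_3/q_3 = 5197/140
q_2 = 33 ≤ 88 < 140 = q_3, so the answer is 1225/33.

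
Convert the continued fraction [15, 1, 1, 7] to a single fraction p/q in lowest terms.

233/15

Using pₖ = aₖpₖ₋₁ + pₖ₋₂ and qₖ = aₖqₖ₋₁ + qₖ₋₂:
  k=0: a=15, p=15, q=1
  k=1: a=1, p=16, q=1
  k=2: a=1, p=31, q=2
  k=3: a=7, p=233, q=15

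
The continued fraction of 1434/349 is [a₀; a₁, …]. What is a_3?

1434 = 4·349 + 38   →  a_0 = 4
349 = 9·38 + 7   →  a_1 = 9
38 = 5·7 + 3   →  a_2 = 5
7 = 2·3 + 1   →  a_3 = 2

2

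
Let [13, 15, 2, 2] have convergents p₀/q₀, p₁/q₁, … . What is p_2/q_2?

Using pₖ = aₖpₖ₋₁ + pₖ₋₂, qₖ = aₖqₖ₋₁ + qₖ₋₂ (with p₋₁=1, p₋₂=0, q₋₁=0, q₋₂=1):
  k=0: a=13, p=13, q=1
  k=1: a=15, p=196, q=15
  k=2: a=2, p=405, q=31

405/31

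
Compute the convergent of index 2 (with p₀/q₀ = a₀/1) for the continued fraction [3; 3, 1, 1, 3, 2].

13/4

Using pₖ = aₖpₖ₋₁ + pₖ₋₂, qₖ = aₖqₖ₋₁ + qₖ₋₂ (with p₋₁=1, p₋₂=0, q₋₁=0, q₋₂=1):
  k=0: a=3, p=3, q=1
  k=1: a=3, p=10, q=3
  k=2: a=1, p=13, q=4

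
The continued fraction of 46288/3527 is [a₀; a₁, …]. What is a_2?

46288 = 13·3527 + 437   →  a_0 = 13
3527 = 8·437 + 31   →  a_1 = 8
437 = 14·31 + 3   →  a_2 = 14

14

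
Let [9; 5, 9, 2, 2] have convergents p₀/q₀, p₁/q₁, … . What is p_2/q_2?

Using pₖ = aₖpₖ₋₁ + pₖ₋₂, qₖ = aₖqₖ₋₁ + qₖ₋₂ (with p₋₁=1, p₋₂=0, q₋₁=0, q₋₂=1):
  k=0: a=9, p=9, q=1
  k=1: a=5, p=46, q=5
  k=2: a=9, p=423, q=46

423/46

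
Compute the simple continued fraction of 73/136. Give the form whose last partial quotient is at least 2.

73 = 0*136 + 73
136 = 1*73 + 63
73 = 1*63 + 10
63 = 6*10 + 3
10 = 3*3 + 1
3 = 3*1 + 0  (stop)
So 73/136 = [0; 1, 1, 6, 3, 3].

[0; 1, 1, 6, 3, 3]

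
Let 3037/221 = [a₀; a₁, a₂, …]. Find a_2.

3037 = 13·221 + 164   →  a_0 = 13
221 = 1·164 + 57   →  a_1 = 1
164 = 2·57 + 50   →  a_2 = 2

2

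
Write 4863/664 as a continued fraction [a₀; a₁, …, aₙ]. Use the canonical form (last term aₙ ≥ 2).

[7; 3, 11, 3, 6]

4863 = 7*664 + 215
664 = 3*215 + 19
215 = 11*19 + 6
19 = 3*6 + 1
6 = 6*1 + 0  (stop)
So 4863/664 = [7; 3, 11, 3, 6].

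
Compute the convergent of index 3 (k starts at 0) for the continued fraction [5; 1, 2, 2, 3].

Using pₖ = aₖpₖ₋₁ + pₖ₋₂, qₖ = aₖqₖ₋₁ + qₖ₋₂ (with p₋₁=1, p₋₂=0, q₋₁=0, q₋₂=1):
  k=0: a=5, p=5, q=1
  k=1: a=1, p=6, q=1
  k=2: a=2, p=17, q=3
  k=3: a=2, p=40, q=7

40/7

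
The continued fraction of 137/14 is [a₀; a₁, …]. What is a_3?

137 = 9·14 + 11   →  a_0 = 9
14 = 1·11 + 3   →  a_1 = 1
11 = 3·3 + 2   →  a_2 = 3
3 = 1·2 + 1   →  a_3 = 1

1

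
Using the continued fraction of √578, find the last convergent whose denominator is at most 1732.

√578 = [24; 24, 48, …] (period length 2).
Convergents:
  p_0/q_0 = 24/1
  p_1/q_1 = 577/24
  p_2/q_2 = 27720/1153
  p_3/q_3 = 665857/27696
q_2 = 1153 ≤ 1732 < 27696 = q_3, so the answer is 27720/1153.

27720/1153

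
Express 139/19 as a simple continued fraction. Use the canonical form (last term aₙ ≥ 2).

139 = 7×19 + 6
19 = 3×6 + 1
6 = 6×1 + 0  (stop)
So 139/19 = [7; 3, 6].

[7; 3, 6]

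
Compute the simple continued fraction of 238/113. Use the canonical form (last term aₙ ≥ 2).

[2; 9, 2, 2, 2]

238 = 2×113 + 12
113 = 9×12 + 5
12 = 2×5 + 2
5 = 2×2 + 1
2 = 2×1 + 0  (stop)
So 238/113 = [2; 9, 2, 2, 2].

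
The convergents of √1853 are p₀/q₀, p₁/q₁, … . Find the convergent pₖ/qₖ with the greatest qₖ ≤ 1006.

√1853 = [43; 21, 1, 1, 21, 86, …] (period length 5).
Convergents:
  p_0/q_0 = 43/1
  p_1/q_1 = 904/21
  p_2/q_2 = 947/22
  p_3/q_3 = 1851/43
  p_4/q_4 = 39818/925
  p_5/q_5 = 3426199/79593
q_4 = 925 ≤ 1006 < 79593 = q_5, so the answer is 39818/925.

39818/925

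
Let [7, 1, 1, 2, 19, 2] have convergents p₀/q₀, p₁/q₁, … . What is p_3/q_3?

38/5

Using pₖ = aₖpₖ₋₁ + pₖ₋₂, qₖ = aₖqₖ₋₁ + qₖ₋₂ (with p₋₁=1, p₋₂=0, q₋₁=0, q₋₂=1):
  k=0: a=7, p=7, q=1
  k=1: a=1, p=8, q=1
  k=2: a=1, p=15, q=2
  k=3: a=2, p=38, q=5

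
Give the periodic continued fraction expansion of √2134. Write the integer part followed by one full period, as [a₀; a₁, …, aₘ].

[46; 5, 8, 5, 92]

a₀ = ⌊√2134⌋ = 46.
With m₀=0, d₀=1 and mₖ₊₁ = dₖaₖ − mₖ, dₖ₊₁ = (n − mₖ₊₁²)/dₖ, aₖ₊₁ = ⌊(a₀+mₖ₊₁)/dₖ₊₁⌋:
  k=1: m=46, d=18, a=5
  k=2: m=44, d=11, a=8
  k=3: m=44, d=18, a=5
  k=4: m=46, d=1, a=92
d=1 and a=2a₀=92 at k=4, so the next step gives (m, d) = (46, 18) again — its k=1 value — and the period has length 4.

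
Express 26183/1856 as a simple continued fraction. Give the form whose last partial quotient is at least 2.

26183 = 14·1856 + 199
1856 = 9·199 + 65
199 = 3·65 + 4
65 = 16·4 + 1
4 = 4·1 + 0  (stop)
So 26183/1856 = [14; 9, 3, 16, 4].

[14; 9, 3, 16, 4]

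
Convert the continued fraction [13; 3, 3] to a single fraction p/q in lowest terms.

133/10

Using pₖ = aₖpₖ₋₁ + pₖ₋₂ and qₖ = aₖqₖ₋₁ + qₖ₋₂:
  k=0: a=13, p=13, q=1
  k=1: a=3, p=40, q=3
  k=2: a=3, p=133, q=10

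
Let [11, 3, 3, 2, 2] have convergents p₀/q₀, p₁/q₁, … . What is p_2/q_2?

113/10

Using pₖ = aₖpₖ₋₁ + pₖ₋₂, qₖ = aₖqₖ₋₁ + qₖ₋₂ (with p₋₁=1, p₋₂=0, q₋₁=0, q₋₂=1):
  k=0: a=11, p=11, q=1
  k=1: a=3, p=34, q=3
  k=2: a=3, p=113, q=10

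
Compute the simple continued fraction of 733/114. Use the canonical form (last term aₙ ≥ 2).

[6; 2, 3, 16]

733 = 6·114 + 49
114 = 2·49 + 16
49 = 3·16 + 1
16 = 16·1 + 0  (stop)
So 733/114 = [6; 2, 3, 16].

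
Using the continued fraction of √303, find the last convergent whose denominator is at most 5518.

86843/4989

√303 = [17; 2, 2, 5, 2, 2, 34, …] (period length 6).
Convergents:
  p_0/q_0 = 17/1
  p_1/q_1 = 35/2
  p_2/q_2 = 87/5
  p_3/q_3 = 470/27
  p_4/q_4 = 1027/59
  p_5/q_5 = 2524/145
  p_6/q_6 = 86843/4989
  p_7/q_7 = 176210/10123
q_6 = 4989 ≤ 5518 < 10123 = q_7, so the answer is 86843/4989.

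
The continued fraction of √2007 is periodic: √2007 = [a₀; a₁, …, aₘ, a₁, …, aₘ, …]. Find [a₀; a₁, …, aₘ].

a₀ = ⌊√2007⌋ = 44.
With m₀=0, d₀=1 and mₖ₊₁ = dₖaₖ − mₖ, dₖ₊₁ = (n − mₖ₊₁²)/dₖ, aₖ₊₁ = ⌊(a₀+mₖ₊₁)/dₖ₊₁⌋:
  k=1: m=44, d=71, a=1
  k=2: m=27, d=18, a=3
  k=3: m=27, d=71, a=1
  k=4: m=44, d=1, a=88
d=1 and a=2a₀=88 at k=4, so the next step gives (m, d) = (44, 71) again — its k=1 value — and the period has length 4.

[44; 1, 3, 1, 88]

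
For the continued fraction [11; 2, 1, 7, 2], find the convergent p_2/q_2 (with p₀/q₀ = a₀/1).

Using pₖ = aₖpₖ₋₁ + pₖ₋₂, qₖ = aₖqₖ₋₁ + qₖ₋₂ (with p₋₁=1, p₋₂=0, q₋₁=0, q₋₂=1):
  k=0: a=11, p=11, q=1
  k=1: a=2, p=23, q=2
  k=2: a=1, p=34, q=3

34/3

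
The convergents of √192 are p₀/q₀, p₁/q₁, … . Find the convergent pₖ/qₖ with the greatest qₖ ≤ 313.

2702/195

√192 = [13; 1, 5, 1, 26, …] (period length 4).
Convergents:
  p_0/q_0 = 13/1
  p_1/q_1 = 14/1
  p_2/q_2 = 83/6
  p_3/q_3 = 97/7
  p_4/q_4 = 2605/188
  p_5/q_5 = 2702/195
  p_6/q_6 = 16115/1163
q_5 = 195 ≤ 313 < 1163 = q_6, so the answer is 2702/195.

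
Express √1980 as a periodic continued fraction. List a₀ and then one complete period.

[44; 2, 88]

a₀ = ⌊√1980⌋ = 44.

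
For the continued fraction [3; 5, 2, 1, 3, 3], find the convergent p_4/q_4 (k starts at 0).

188/59

Using pₖ = aₖpₖ₋₁ + pₖ₋₂, qₖ = aₖqₖ₋₁ + qₖ₋₂ (with p₋₁=1, p₋₂=0, q₋₁=0, q₋₂=1):
  k=0: a=3, p=3, q=1
  k=1: a=5, p=16, q=5
  k=2: a=2, p=35, q=11
  k=3: a=1, p=51, q=16
  k=4: a=3, p=188, q=59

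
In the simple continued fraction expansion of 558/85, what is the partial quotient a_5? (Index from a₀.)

558 = 6·85 + 48   →  a_0 = 6
85 = 1·48 + 37   →  a_1 = 1
48 = 1·37 + 11   →  a_2 = 1
37 = 3·11 + 4   →  a_3 = 3
11 = 2·4 + 3   →  a_4 = 2
4 = 1·3 + 1   →  a_5 = 1

1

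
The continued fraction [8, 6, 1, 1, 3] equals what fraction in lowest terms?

375/46

Fold from the inside: start with 3/1.
  1 + 1/3 = 4/3
  1 + 3/4 = 7/4
  6 + 4/7 = 46/7
  8 + 7/46 = 375/46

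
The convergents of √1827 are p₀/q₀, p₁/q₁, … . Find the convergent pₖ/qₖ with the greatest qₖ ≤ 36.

√1827 = [42; 1, 2, 1, 8, 1, 2, 1, 84, …] (period length 8).
Convergents:
  p_0/q_0 = 42/1
  p_1/q_1 = 43/1
  p_2/q_2 = 128/3
  p_3/q_3 = 171/4
  p_4/q_4 = 1496/35
  p_5/q_5 = 1667/39
q_4 = 35 ≤ 36 < 39 = q_5, so the answer is 1496/35.

1496/35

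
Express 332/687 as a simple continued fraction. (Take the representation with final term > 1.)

[0; 2, 14, 2, 3, 3]

332 = 0·687 + 332
687 = 2·332 + 23
332 = 14·23 + 10
23 = 2·10 + 3
10 = 3·3 + 1
3 = 3·1 + 0  (stop)
So 332/687 = [0; 2, 14, 2, 3, 3].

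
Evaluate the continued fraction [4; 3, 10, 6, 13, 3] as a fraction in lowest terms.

Using pₖ = aₖpₖ₋₁ + pₖ₋₂ and qₖ = aₖqₖ₋₁ + qₖ₋₂:
  k=0: a=4, p=4, q=1
  k=1: a=3, p=13, q=3
  k=2: a=10, p=134, q=31
  k=3: a=6, p=817, q=189
  k=4: a=13, p=10755, q=2488
  k=5: a=3, p=33082, q=7653

33082/7653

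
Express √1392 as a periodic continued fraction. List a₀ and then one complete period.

a₀ = ⌊√1392⌋ = 37.
With m₀=0, d₀=1 and mₖ₊₁ = dₖaₖ − mₖ, dₖ₊₁ = (n − mₖ₊₁²)/dₖ, aₖ₊₁ = ⌊(a₀+mₖ₊₁)/dₖ₊₁⌋:
  k=1: m=37, d=23, a=3
  k=2: m=32, d=16, a=4
  k=3: m=32, d=23, a=3
  k=4: m=37, d=1, a=74
d=1 and a=2a₀=74 at k=4, so the next step gives (m, d) = (37, 23) again — its k=1 value — and the period has length 4.

[37; 3, 4, 3, 74]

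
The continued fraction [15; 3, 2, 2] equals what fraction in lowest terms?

Fold from the inside: start with 2/1.
  2 + 1/2 = 5/2
  3 + 2/5 = 17/5
  15 + 5/17 = 260/17

260/17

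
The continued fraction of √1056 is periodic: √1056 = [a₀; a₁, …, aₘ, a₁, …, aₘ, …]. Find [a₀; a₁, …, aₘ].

[32; 2, 64]

a₀ = ⌊√1056⌋ = 32.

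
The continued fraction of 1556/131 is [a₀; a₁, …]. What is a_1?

1

1556 = 11·131 + 115   →  a_0 = 11
131 = 1·115 + 16   →  a_1 = 1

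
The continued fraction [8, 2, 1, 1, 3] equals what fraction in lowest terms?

151/18

Using pₖ = aₖpₖ₋₁ + pₖ₋₂ and qₖ = aₖqₖ₋₁ + qₖ₋₂:
  k=0: a=8, p=8, q=1
  k=1: a=2, p=17, q=2
  k=2: a=1, p=25, q=3
  k=3: a=1, p=42, q=5
  k=4: a=3, p=151, q=18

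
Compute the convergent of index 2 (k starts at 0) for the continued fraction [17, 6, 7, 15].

738/43

Using pₖ = aₖpₖ₋₁ + pₖ₋₂, qₖ = aₖqₖ₋₁ + qₖ₋₂ (with p₋₁=1, p₋₂=0, q₋₁=0, q₋₂=1):
  k=0: a=17, p=17, q=1
  k=1: a=6, p=103, q=6
  k=2: a=7, p=738, q=43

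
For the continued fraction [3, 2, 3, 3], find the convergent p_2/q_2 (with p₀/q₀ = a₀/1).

24/7

Using pₖ = aₖpₖ₋₁ + pₖ₋₂, qₖ = aₖqₖ₋₁ + qₖ₋₂ (with p₋₁=1, p₋₂=0, q₋₁=0, q₋₂=1):
  k=0: a=3, p=3, q=1
  k=1: a=2, p=7, q=2
  k=2: a=3, p=24, q=7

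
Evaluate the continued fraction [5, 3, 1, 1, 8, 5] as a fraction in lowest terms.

Fold from the inside: start with 5/1.
  8 + 1/5 = 41/5
  1 + 5/41 = 46/41
  1 + 41/46 = 87/46
  3 + 46/87 = 307/87
  5 + 87/307 = 1622/307

1622/307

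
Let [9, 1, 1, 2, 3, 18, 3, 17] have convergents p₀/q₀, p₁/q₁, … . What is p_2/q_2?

Using pₖ = aₖpₖ₋₁ + pₖ₋₂, qₖ = aₖqₖ₋₁ + qₖ₋₂ (with p₋₁=1, p₋₂=0, q₋₁=0, q₋₂=1):
  k=0: a=9, p=9, q=1
  k=1: a=1, p=10, q=1
  k=2: a=1, p=19, q=2

19/2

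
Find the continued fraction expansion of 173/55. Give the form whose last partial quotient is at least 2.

173 = 3·55 + 8
55 = 6·8 + 7
8 = 1·7 + 1
7 = 7·1 + 0  (stop)
So 173/55 = [3; 6, 1, 7].

[3; 6, 1, 7]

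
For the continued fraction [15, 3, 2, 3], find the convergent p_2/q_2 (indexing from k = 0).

Using pₖ = aₖpₖ₋₁ + pₖ₋₂, qₖ = aₖqₖ₋₁ + qₖ₋₂ (with p₋₁=1, p₋₂=0, q₋₁=0, q₋₂=1):
  k=0: a=15, p=15, q=1
  k=1: a=3, p=46, q=3
  k=2: a=2, p=107, q=7

107/7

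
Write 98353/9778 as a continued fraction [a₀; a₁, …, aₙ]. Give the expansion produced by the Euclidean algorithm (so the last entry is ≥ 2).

[10; 17, 15, 2, 18]

98353 = 10·9778 + 573
9778 = 17·573 + 37
573 = 15·37 + 18
37 = 2·18 + 1
18 = 18·1 + 0  (stop)
So 98353/9778 = [10; 17, 15, 2, 18].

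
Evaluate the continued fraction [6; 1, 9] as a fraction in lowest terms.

Fold from the inside: start with 9/1.
  1 + 1/9 = 10/9
  6 + 9/10 = 69/10

69/10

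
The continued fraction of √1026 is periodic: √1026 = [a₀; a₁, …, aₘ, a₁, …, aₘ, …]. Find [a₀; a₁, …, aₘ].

[32; 32, 64]

a₀ = ⌊√1026⌋ = 32.
With m₀=0, d₀=1 and mₖ₊₁ = dₖaₖ − mₖ, dₖ₊₁ = (n − mₖ₊₁²)/dₖ, aₖ₊₁ = ⌊(a₀+mₖ₊₁)/dₖ₊₁⌋:
  k=1: m=32, d=2, a=32
  k=2: m=32, d=1, a=64
d=1 and a=2a₀=64 at k=2, so the next step gives (m, d) = (32, 2) again — its k=1 value — and the period has length 2.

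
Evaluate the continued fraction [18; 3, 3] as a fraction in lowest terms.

Fold from the inside: start with 3/1.
  3 + 1/3 = 10/3
  18 + 3/10 = 183/10

183/10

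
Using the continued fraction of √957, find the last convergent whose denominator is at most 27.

464/15

√957 = [30; 1, 14, 2, 14, 1, 60, …] (period length 6).
Convergents:
  p_0/q_0 = 30/1
  p_1/q_1 = 31/1
  p_2/q_2 = 464/15
  p_3/q_3 = 959/31
q_2 = 15 ≤ 27 < 31 = q_3, so the answer is 464/15.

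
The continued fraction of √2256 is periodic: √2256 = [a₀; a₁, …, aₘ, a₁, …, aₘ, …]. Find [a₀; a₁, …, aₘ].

a₀ = ⌊√2256⌋ = 47.
With m₀=0, d₀=1 and mₖ₊₁ = dₖaₖ − mₖ, dₖ₊₁ = (n − mₖ₊₁²)/dₖ, aₖ₊₁ = ⌊(a₀+mₖ₊₁)/dₖ₊₁⌋:
  k=1: m=47, d=47, a=2
  k=2: m=47, d=1, a=94
d=1 and a=2a₀=94 at k=2, so the next step gives (m, d) = (47, 47) again — its k=1 value — and the period has length 2.

[47; 2, 94]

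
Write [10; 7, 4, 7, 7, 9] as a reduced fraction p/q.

138902/13701

Using pₖ = aₖpₖ₋₁ + pₖ₋₂ and qₖ = aₖqₖ₋₁ + qₖ₋₂:
  k=0: a=10, p=10, q=1
  k=1: a=7, p=71, q=7
  k=2: a=4, p=294, q=29
  k=3: a=7, p=2129, q=210
  k=4: a=7, p=15197, q=1499
  k=5: a=9, p=138902, q=13701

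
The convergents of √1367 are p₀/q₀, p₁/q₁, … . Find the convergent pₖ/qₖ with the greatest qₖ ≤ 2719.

99827/2700

√1367 = [36; 1, 35, 1, 72, …] (period length 4).
Convergents:
  p_0/q_0 = 36/1
  p_1/q_1 = 37/1
  p_2/q_2 = 1331/36
  p_3/q_3 = 1368/37
  p_4/q_4 = 99827/2700
  p_5/q_5 = 101195/2737
q_4 = 2700 ≤ 2719 < 2737 = q_5, so the answer is 99827/2700.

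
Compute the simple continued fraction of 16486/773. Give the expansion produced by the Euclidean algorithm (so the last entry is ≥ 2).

16486 = 21*773 + 253
773 = 3*253 + 14
253 = 18*14 + 1
14 = 14*1 + 0  (stop)
So 16486/773 = [21; 3, 18, 14].

[21; 3, 18, 14]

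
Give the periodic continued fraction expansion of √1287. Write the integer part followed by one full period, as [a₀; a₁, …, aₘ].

[35; 1, 6, 1, 70]

a₀ = ⌊√1287⌋ = 35.
With m₀=0, d₀=1 and mₖ₊₁ = dₖaₖ − mₖ, dₖ₊₁ = (n − mₖ₊₁²)/dₖ, aₖ₊₁ = ⌊(a₀+mₖ₊₁)/dₖ₊₁⌋:
  k=1: m=35, d=62, a=1
  k=2: m=27, d=9, a=6
  k=3: m=27, d=62, a=1
  k=4: m=35, d=1, a=70
d=1 and a=2a₀=70 at k=4, so the next step gives (m, d) = (35, 62) again — its k=1 value — and the period has length 4.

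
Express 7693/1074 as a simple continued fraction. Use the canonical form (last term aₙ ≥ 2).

[7; 6, 7, 3, 2, 3]

7693 = 7·1074 + 175
1074 = 6·175 + 24
175 = 7·24 + 7
24 = 3·7 + 3
7 = 2·3 + 1
3 = 3·1 + 0  (stop)
So 7693/1074 = [7; 6, 7, 3, 2, 3].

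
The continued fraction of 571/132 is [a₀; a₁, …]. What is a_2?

571 = 4·132 + 43   →  a_0 = 4
132 = 3·43 + 3   →  a_1 = 3
43 = 14·3 + 1   →  a_2 = 14

14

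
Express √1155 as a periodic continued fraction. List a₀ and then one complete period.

[33; 1, 66]

a₀ = ⌊√1155⌋ = 33.
With m₀=0, d₀=1 and mₖ₊₁ = dₖaₖ − mₖ, dₖ₊₁ = (n − mₖ₊₁²)/dₖ, aₖ₊₁ = ⌊(a₀+mₖ₊₁)/dₖ₊₁⌋:
  k=1: m=33, d=66, a=1
  k=2: m=33, d=1, a=66
d=1 and a=2a₀=66 at k=2, so the next step gives (m, d) = (33, 66) again — its k=1 value — and the period has length 2.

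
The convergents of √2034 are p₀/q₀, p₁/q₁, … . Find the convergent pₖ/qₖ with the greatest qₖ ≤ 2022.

√2034 = [45; 10, 90, …] (period length 2).
Convergents:
  p_0/q_0 = 45/1
  p_1/q_1 = 451/10
  p_2/q_2 = 40635/901
  p_3/q_3 = 406801/9020
q_2 = 901 ≤ 2022 < 9020 = q_3, so the answer is 40635/901.

40635/901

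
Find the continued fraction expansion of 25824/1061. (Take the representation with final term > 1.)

25824 = 24·1061 + 360
1061 = 2·360 + 341
360 = 1·341 + 19
341 = 17·19 + 18
19 = 1·18 + 1
18 = 18·1 + 0  (stop)
So 25824/1061 = [24; 2, 1, 17, 1, 18].

[24; 2, 1, 17, 1, 18]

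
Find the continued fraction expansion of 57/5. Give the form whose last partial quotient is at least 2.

[11; 2, 2]

57 = 11×5 + 2
5 = 2×2 + 1
2 = 2×1 + 0  (stop)
So 57/5 = [11; 2, 2].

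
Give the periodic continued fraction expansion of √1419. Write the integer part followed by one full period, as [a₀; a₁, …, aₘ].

[37; 1, 2, 37, 2, 1, 74]

a₀ = ⌊√1419⌋ = 37.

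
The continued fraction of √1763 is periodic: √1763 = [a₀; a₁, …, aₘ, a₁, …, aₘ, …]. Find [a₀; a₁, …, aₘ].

[41; 1, 82]

a₀ = ⌊√1763⌋ = 41.
With m₀=0, d₀=1 and mₖ₊₁ = dₖaₖ − mₖ, dₖ₊₁ = (n − mₖ₊₁²)/dₖ, aₖ₊₁ = ⌊(a₀+mₖ₊₁)/dₖ₊₁⌋:
  k=1: m=41, d=82, a=1
  k=2: m=41, d=1, a=82
d=1 and a=2a₀=82 at k=2, so the next step gives (m, d) = (41, 82) again — its k=1 value — and the period has length 2.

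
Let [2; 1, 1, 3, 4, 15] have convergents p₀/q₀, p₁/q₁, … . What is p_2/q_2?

Using pₖ = aₖpₖ₋₁ + pₖ₋₂, qₖ = aₖqₖ₋₁ + qₖ₋₂ (with p₋₁=1, p₋₂=0, q₋₁=0, q₋₂=1):
  k=0: a=2, p=2, q=1
  k=1: a=1, p=3, q=1
  k=2: a=1, p=5, q=2

5/2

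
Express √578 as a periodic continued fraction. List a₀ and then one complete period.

[24; 24, 48]

a₀ = ⌊√578⌋ = 24.
With m₀=0, d₀=1 and mₖ₊₁ = dₖaₖ − mₖ, dₖ₊₁ = (n − mₖ₊₁²)/dₖ, aₖ₊₁ = ⌊(a₀+mₖ₊₁)/dₖ₊₁⌋:
  k=1: m=24, d=2, a=24
  k=2: m=24, d=1, a=48
d=1 and a=2a₀=48 at k=2, so the next step gives (m, d) = (24, 2) again — its k=1 value — and the period has length 2.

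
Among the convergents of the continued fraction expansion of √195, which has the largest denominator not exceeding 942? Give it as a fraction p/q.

√195 = [13; 1, 26, …] (period length 2).
Convergents:
  p_0/q_0 = 13/1
  p_1/q_1 = 14/1
  p_2/q_2 = 377/27
  p_3/q_3 = 391/28
  p_4/q_4 = 10543/755
  p_5/q_5 = 10934/783
  p_6/q_6 = 294827/21113
q_5 = 783 ≤ 942 < 21113 = q_6, so the answer is 10934/783.

10934/783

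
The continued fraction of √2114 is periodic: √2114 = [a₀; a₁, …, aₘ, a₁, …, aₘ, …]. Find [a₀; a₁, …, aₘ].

[45; 1, 44, 1, 90]

a₀ = ⌊√2114⌋ = 45.
With m₀=0, d₀=1 and mₖ₊₁ = dₖaₖ − mₖ, dₖ₊₁ = (n − mₖ₊₁²)/dₖ, aₖ₊₁ = ⌊(a₀+mₖ₊₁)/dₖ₊₁⌋:
  k=1: m=45, d=89, a=1
  k=2: m=44, d=2, a=44
  k=3: m=44, d=89, a=1
  k=4: m=45, d=1, a=90
d=1 and a=2a₀=90 at k=4, so the next step gives (m, d) = (45, 89) again — its k=1 value — and the period has length 4.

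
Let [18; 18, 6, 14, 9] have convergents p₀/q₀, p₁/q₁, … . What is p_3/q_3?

27877/1544

Using pₖ = aₖpₖ₋₁ + pₖ₋₂, qₖ = aₖqₖ₋₁ + qₖ₋₂ (with p₋₁=1, p₋₂=0, q₋₁=0, q₋₂=1):
  k=0: a=18, p=18, q=1
  k=1: a=18, p=325, q=18
  k=2: a=6, p=1968, q=109
  k=3: a=14, p=27877, q=1544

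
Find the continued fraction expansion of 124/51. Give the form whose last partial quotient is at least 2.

[2; 2, 3, 7]

124 = 2·51 + 22
51 = 2·22 + 7
22 = 3·7 + 1
7 = 7·1 + 0  (stop)
So 124/51 = [2; 2, 3, 7].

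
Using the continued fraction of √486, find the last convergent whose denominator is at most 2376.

21362/969

√486 = [22; 22, 44, …] (period length 2).
Convergents:
  p_0/q_0 = 22/1
  p_1/q_1 = 485/22
  p_2/q_2 = 21362/969
  p_3/q_3 = 470449/21340
q_2 = 969 ≤ 2376 < 21340 = q_3, so the answer is 21362/969.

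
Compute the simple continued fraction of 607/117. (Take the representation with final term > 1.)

607 = 5*117 + 22
117 = 5*22 + 7
22 = 3*7 + 1
7 = 7*1 + 0  (stop)
So 607/117 = [5; 5, 3, 7].

[5; 5, 3, 7]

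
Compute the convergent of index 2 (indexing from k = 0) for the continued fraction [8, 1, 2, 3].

26/3

Using pₖ = aₖpₖ₋₁ + pₖ₋₂, qₖ = aₖqₖ₋₁ + qₖ₋₂ (with p₋₁=1, p₋₂=0, q₋₁=0, q₋₂=1):
  k=0: a=8, p=8, q=1
  k=1: a=1, p=9, q=1
  k=2: a=2, p=26, q=3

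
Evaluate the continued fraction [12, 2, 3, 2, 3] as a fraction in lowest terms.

684/55

Using pₖ = aₖpₖ₋₁ + pₖ₋₂ and qₖ = aₖqₖ₋₁ + qₖ₋₂:
  k=0: a=12, p=12, q=1
  k=1: a=2, p=25, q=2
  k=2: a=3, p=87, q=7
  k=3: a=2, p=199, q=16
  k=4: a=3, p=684, q=55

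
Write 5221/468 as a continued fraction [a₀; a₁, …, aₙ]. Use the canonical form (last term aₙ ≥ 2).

5221 = 11*468 + 73
468 = 6*73 + 30
73 = 2*30 + 13
30 = 2*13 + 4
13 = 3*4 + 1
4 = 4*1 + 0  (stop)
So 5221/468 = [11; 6, 2, 2, 3, 4].

[11; 6, 2, 2, 3, 4]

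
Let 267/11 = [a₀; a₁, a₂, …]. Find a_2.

1

267 = 24·11 + 3   →  a_0 = 24
11 = 3·3 + 2   →  a_1 = 3
3 = 1·2 + 1   →  a_2 = 1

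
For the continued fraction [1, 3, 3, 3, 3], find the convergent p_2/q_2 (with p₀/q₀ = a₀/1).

13/10

Using pₖ = aₖpₖ₋₁ + pₖ₋₂, qₖ = aₖqₖ₋₁ + qₖ₋₂ (with p₋₁=1, p₋₂=0, q₋₁=0, q₋₂=1):
  k=0: a=1, p=1, q=1
  k=1: a=3, p=4, q=3
  k=2: a=3, p=13, q=10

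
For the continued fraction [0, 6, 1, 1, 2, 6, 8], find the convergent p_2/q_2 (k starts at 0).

Using pₖ = aₖpₖ₋₁ + pₖ₋₂, qₖ = aₖqₖ₋₁ + qₖ₋₂ (with p₋₁=1, p₋₂=0, q₋₁=0, q₋₂=1):
  k=0: a=0, p=0, q=1
  k=1: a=6, p=1, q=6
  k=2: a=1, p=1, q=7

1/7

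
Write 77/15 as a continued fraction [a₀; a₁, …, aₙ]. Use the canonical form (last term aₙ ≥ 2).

[5; 7, 2]

77 = 5*15 + 2
15 = 7*2 + 1
2 = 2*1 + 0  (stop)
So 77/15 = [5; 7, 2].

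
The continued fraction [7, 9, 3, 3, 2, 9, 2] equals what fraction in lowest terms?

Fold from the inside: start with 2/1.
  9 + 1/2 = 19/2
  2 + 2/19 = 40/19
  3 + 19/40 = 139/40
  3 + 40/139 = 457/139
  9 + 139/457 = 4252/457
  7 + 457/4252 = 30221/4252

30221/4252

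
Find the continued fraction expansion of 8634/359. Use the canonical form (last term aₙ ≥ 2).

8634 = 24·359 + 18
359 = 19·18 + 17
18 = 1·17 + 1
17 = 17·1 + 0  (stop)
So 8634/359 = [24; 19, 1, 17].

[24; 19, 1, 17]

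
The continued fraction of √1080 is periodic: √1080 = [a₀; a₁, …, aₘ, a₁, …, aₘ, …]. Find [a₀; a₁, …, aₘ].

[32; 1, 6, 3, 6, 1, 64]

a₀ = ⌊√1080⌋ = 32.
With m₀=0, d₀=1 and mₖ₊₁ = dₖaₖ − mₖ, dₖ₊₁ = (n − mₖ₊₁²)/dₖ, aₖ₊₁ = ⌊(a₀+mₖ₊₁)/dₖ₊₁⌋:
  k=1: m=32, d=56, a=1
  k=2: m=24, d=9, a=6
  k=3: m=30, d=20, a=3
  k=4: m=30, d=9, a=6
  k=5: m=24, d=56, a=1
  k=6: m=32, d=1, a=64
d=1 and a=2a₀=64 at k=6, so the next step gives (m, d) = (32, 56) again — its k=1 value — and the period has length 6.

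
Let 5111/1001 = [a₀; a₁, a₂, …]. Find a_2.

5111 = 5·1001 + 106   →  a_0 = 5
1001 = 9·106 + 47   →  a_1 = 9
106 = 2·47 + 12   →  a_2 = 2

2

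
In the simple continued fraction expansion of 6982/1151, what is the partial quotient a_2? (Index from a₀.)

6982 = 6·1151 + 76   →  a_0 = 6
1151 = 15·76 + 11   →  a_1 = 15
76 = 6·11 + 10   →  a_2 = 6

6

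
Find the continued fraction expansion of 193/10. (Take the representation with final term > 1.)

[19; 3, 3]

193 = 19*10 + 3
10 = 3*3 + 1
3 = 3*1 + 0  (stop)
So 193/10 = [19; 3, 3].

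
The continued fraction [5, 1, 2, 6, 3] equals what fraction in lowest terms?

Using pₖ = aₖpₖ₋₁ + pₖ₋₂ and qₖ = aₖqₖ₋₁ + qₖ₋₂:
  k=0: a=5, p=5, q=1
  k=1: a=1, p=6, q=1
  k=2: a=2, p=17, q=3
  k=3: a=6, p=108, q=19
  k=4: a=3, p=341, q=60

341/60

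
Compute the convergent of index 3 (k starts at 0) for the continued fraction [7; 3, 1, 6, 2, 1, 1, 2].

196/27

Using pₖ = aₖpₖ₋₁ + pₖ₋₂, qₖ = aₖqₖ₋₁ + qₖ₋₂ (with p₋₁=1, p₋₂=0, q₋₁=0, q₋₂=1):
  k=0: a=7, p=7, q=1
  k=1: a=3, p=22, q=3
  k=2: a=1, p=29, q=4
  k=3: a=6, p=196, q=27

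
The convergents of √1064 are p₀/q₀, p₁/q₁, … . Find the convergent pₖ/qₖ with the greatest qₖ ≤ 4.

98/3

√1064 = [32; 1, 1, 1, 1, 1, 1, 1, 64, …] (period length 8).
Convergents:
  p_0/q_0 = 32/1
  p_1/q_1 = 33/1
  p_2/q_2 = 65/2
  p_3/q_3 = 98/3
  p_4/q_4 = 163/5
q_3 = 3 ≤ 4 < 5 = q_4, so the answer is 98/3.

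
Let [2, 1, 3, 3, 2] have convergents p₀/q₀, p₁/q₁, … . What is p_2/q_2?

11/4

Using pₖ = aₖpₖ₋₁ + pₖ₋₂, qₖ = aₖqₖ₋₁ + qₖ₋₂ (with p₋₁=1, p₋₂=0, q₋₁=0, q₋₂=1):
  k=0: a=2, p=2, q=1
  k=1: a=1, p=3, q=1
  k=2: a=3, p=11, q=4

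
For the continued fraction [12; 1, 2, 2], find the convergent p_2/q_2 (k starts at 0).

Using pₖ = aₖpₖ₋₁ + pₖ₋₂, qₖ = aₖqₖ₋₁ + qₖ₋₂ (with p₋₁=1, p₋₂=0, q₋₁=0, q₋₂=1):
  k=0: a=12, p=12, q=1
  k=1: a=1, p=13, q=1
  k=2: a=2, p=38, q=3

38/3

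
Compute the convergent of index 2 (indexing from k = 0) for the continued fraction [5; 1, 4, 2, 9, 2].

Using pₖ = aₖpₖ₋₁ + pₖ₋₂, qₖ = aₖqₖ₋₁ + qₖ₋₂ (with p₋₁=1, p₋₂=0, q₋₁=0, q₋₂=1):
  k=0: a=5, p=5, q=1
  k=1: a=1, p=6, q=1
  k=2: a=4, p=29, q=5

29/5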